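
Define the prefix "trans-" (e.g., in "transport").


Prefix: trans-
Example: transport = trans- + port
Meaning = across


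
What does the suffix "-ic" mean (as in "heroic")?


Suffix: -ic
Example: heroic = hero + -ic
Meaning = relating to


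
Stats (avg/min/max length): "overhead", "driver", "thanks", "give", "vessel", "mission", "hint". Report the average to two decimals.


Lengths: "overhead"=8, "driver"=6, "thanks"=6, "give"=4, "vessel"=6, "mission"=7, "hint"=4
Sum = 41, Count = 7
Average = 41/7 = 5.86
= avg=5.86, min=4, max=8


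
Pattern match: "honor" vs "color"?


Pattern of "honor": [0, 1, 2, 1, 3]
Pattern of "color": [0, 1, 2, 1, 3]
Patterns match
Same pattern = Yes


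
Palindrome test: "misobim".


Word: "misobim"
Reversed: "mibosim"
Forward == Backward? misobim != mibosim
Palindrome = No


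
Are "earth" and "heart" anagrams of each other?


Word 1: "earth" → sorted: aehrt
Word 2: "heart" → sorted: aehrt
Same letters? aehrt == aehrt
Anagram = Yes


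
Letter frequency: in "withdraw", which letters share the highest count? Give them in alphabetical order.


Word: "withdraw"
Letter counts:
  'a': 1
  'd': 1
  'h': 1
  'i': 1
  'r': 1
  't': 1
  'w': 2
Maximum count = 2
Most frequent = 'w' (2 times each)


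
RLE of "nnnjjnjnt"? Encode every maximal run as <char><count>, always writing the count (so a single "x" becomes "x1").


String: "nnnjjnjnt"
Scanning for consecutive runs:
  'n' x 3
  'j' x 2
  'n' x 1
  'j' x 1
  'n' x 1
  't' x 1
RLE = "n3j2n1j1n1t1"


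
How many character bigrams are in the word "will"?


Word: "will" (length 4)
Number of 2-grams = length - 2 + 1 = 4 - 2 + 1
= 3


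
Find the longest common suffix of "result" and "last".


Word 1: "result"
Word 2: "last"
Comparing from end:
  Pos -1: 't' == 't'
  Pos -2: 'l' != 's' (stop)
LCS = "t" (length 1)


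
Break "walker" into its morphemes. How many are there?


Word: "walker"
Morphemes: walk / -er
Each morpheme carries meaning
= 2 morphemes


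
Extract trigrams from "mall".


Word: "mall" (length 4)
Number of trigrams = 4 - 3 + 1 = 2
  Position 0: "mal"
  Position 1: "all"
Trigrams = "mal", "all"


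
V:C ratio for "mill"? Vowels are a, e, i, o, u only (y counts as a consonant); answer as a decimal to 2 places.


Word: "mill"
Vowels (a,e,i,o,u): 1
Consonants: 3
Ratio = 1/3
= 0.33


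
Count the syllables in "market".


Word: "market"
Syllable breakdown: mar-ket
Counting: 2 parts
= 2 syllables


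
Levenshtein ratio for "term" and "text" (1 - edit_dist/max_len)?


Word 1: "term" (length 4)
Word 2: "text" (length 4)
One optimal edit sequence:
  1. keep 't'
  2. keep 'e'
  3. substitute 'r' -> 'x'  (+1)
  4. substitute 'm' -> 't'  (+1)
Edit distance = 2
Max length = max(4, 4) = 4
Similarity = 1 - 2/4
= 0.5000


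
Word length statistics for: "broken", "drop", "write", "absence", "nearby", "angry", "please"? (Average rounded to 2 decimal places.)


Lengths: "broken"=6, "drop"=4, "write"=5, "absence"=7, "nearby"=6, "angry"=5, "please"=6
Sum = 39, Count = 7
Average = 39/7 = 5.57
= avg=5.57, min=4, max=7


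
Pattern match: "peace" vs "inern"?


Pattern of "peace": [0, 1, 2, 3, 1]
Pattern of "inern": [0, 1, 2, 3, 1]
Patterns match
Same pattern = Yes


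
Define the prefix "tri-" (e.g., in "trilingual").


Prefix: tri-
Example: trilingual (tri- + lingual)
Meaning = three


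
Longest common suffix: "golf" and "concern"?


Word 1: "golf"
Word 2: "concern"
Comparing from end:
  Pos -1: 'f' != 'n' (stop)
LCS = "" (length 0)


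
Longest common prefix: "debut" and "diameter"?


Word 1: "debut"
Word 2: "diameter"
Comparing from start:
  Pos 0: 'd' == 'd'
  Pos 1: 'e' != 'i' (stop)
LCP = "d" (length 1)


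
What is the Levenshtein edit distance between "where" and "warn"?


Word 1: "where" (length 5)
Word 2: "warn" (length 4)
One optimal edit sequence (insert/delete/substitute each cost 1):
  1. keep 'w'
  2. delete 'h'  (+1)
  3. substitute 'e' -> 'a'  (+1)
  4. keep 'r'
  5. substitute 'e' -> 'n'  (+1)
Total edit operations: 3
Edit distance = 3


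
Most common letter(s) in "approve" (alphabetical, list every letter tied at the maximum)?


Word: "approve"
Letter counts:
  'a': 1
  'e': 1
  'o': 1
  'p': 2
  'r': 1
  'v': 1
Maximum count = 2
Most frequent = 'p' (2 times each)


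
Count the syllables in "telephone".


Word: "telephone"
Syllable breakdown: tel | e | phone
Counting: 3 parts
= 3 syllables


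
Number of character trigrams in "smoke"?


Word: "smoke" (length 5)
Number of 3-grams = length - 3 + 1 = 5 - 3 + 1
= 3


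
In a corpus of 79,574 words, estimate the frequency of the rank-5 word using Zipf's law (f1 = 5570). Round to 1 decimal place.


Zipf's law: f(r) = f(1) / r
f(1) = 5570
f(5) = 5570 / 5
= 1114.0 occurrences


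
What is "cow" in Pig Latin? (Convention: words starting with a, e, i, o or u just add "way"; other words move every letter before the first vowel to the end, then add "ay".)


Word: "cow"
Starts with consonant(s) → move to end, add 'ay'
Consonant cluster: "c"
Pig Latin = "owcay"


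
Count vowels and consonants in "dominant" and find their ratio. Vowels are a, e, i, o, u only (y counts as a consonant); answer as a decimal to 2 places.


Word: "dominant"
Vowels (a,e,i,o,u): 3
Consonants: 5
Ratio = 3/5
= 0.60


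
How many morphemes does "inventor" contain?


Word: "inventor"
Morphemes: invent + -or
Each morpheme carries meaning
= 2 morphemes


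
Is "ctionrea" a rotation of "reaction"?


Word: "reaction", Candidate: "ctionrea"
Method: check if candidate is substring of word+word
"reactionreaction" contains "ctionrea"? Yes
Is rotation = Yes


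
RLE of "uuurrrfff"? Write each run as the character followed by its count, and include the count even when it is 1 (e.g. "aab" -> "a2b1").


String: "uuurrrfff"
Scanning for consecutive runs:
  'u' x 3
  'r' x 3
  'f' x 3
RLE = "u3r3f3"


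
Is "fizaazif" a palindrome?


Word: "fizaazif"
Reversed: "fizaazif"
Forward == Backward? fizaazif == fizaazif
Palindrome = Yes


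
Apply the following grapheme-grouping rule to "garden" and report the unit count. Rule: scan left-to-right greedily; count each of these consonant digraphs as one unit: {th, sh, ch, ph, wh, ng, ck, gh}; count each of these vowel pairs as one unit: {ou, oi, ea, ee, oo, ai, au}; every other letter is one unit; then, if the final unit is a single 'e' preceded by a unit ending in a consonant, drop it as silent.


Word: "garden" (6 letters)
Left-to-right scan:
  [1] 'g' (letter)
  [2] 'a' (letter)
  [3] 'r' (letter)
  [4] 'd' (letter)
  [5] 'e' (letter)
  [6] 'n' (letter)
Units from scan: 6
Sound units = 6 units


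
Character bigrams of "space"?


Word: "space" (length 5)
Number of bigrams = 5 - 2 + 1 = 4
  Position 0: "sp"
  Position 1: "pa"
  Position 2: "ac"
  Position 3: "ce"
Bigrams = "sp", "pa", "ac", "ce"


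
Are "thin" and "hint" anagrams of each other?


Word 1: "thin" → sorted: hint
Word 2: "hint" → sorted: hint
Same letters? hint == hint
Anagram = Yes


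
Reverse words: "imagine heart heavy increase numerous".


Original: "imagine heart heavy increase numerous"
Words (1..n): imagine | heart | heavy | increase | numerous
Reversed (n..1): numerous | increase | heavy | heart | imagine
Result = "numerous increase heavy heart imagine"


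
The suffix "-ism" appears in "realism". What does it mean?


Suffix: -ism
Example: realism = real + -ism
Meaning = belief / practice


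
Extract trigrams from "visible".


Word: "visible" (length 7)
Number of trigrams = 7 - 3 + 1 = 5
  Position 0: "vis"
  Position 1: "isi"
  Position 2: "sib"
  Position 3: "ibl"
  Position 4: "ble"
Trigrams = "vis", "isi", "sib", "ibl", "ble"


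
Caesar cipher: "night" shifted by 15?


Word: "night"
Shift: 15
Each letter → (letter + shift) mod 26:
  'n' (13) + 15 = 2 → 'c'
  'i' (8) + 15 = 23 → 'x'
  'g' (6) + 15 = 21 → 'v'
  'h' (7) + 15 = 22 → 'w'
  't' (19) + 15 = 8 → 'i'
Result = "cxvwi"


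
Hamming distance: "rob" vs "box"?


Comparing character by character (same length = 3):
  Pos 0: 'r' vs 'b' !=
  Pos 1: 'o' vs 'o' =
  Pos 2: 'b' vs 'x' !=
Hamming distance = 2


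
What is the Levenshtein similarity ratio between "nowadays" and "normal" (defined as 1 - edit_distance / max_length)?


Word 1: "nowadays" (length 8)
Word 2: "normal" (length 6)
One optimal edit sequence:
  1. keep 'n'
  2. keep 'o'
  3. delete 'w'  (+1)
  4. substitute 'a' -> 'r'  (+1)
  5. substitute 'd' -> 'm'  (+1)
  6. keep 'a'
  7. delete 'y'  (+1)
  8. substitute 's' -> 'l'  (+1)
Edit distance = 5
Max length = max(8, 6) = 8
Similarity = 1 - 5/8
= 0.3750


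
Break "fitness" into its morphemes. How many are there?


Word: "fitness"
Morphemes: fit + -ness
Each morpheme carries meaning
= 2 morphemes


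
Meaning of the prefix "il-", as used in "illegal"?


Prefix: il-
Example: illegal (il- + legal)
Meaning = not


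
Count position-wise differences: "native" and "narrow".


Comparing character by character (same length = 6):
  Pos 0: 'n' vs 'n' =
  Pos 1: 'a' vs 'a' =
  Pos 2: 't' vs 'r' !=
  Pos 3: 'i' vs 'r' !=
  Pos 4: 'v' vs 'o' !=
  Pos 5: 'e' vs 'w' !=
Hamming distance = 4


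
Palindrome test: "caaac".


Word: "caaac"
Reversed: "caaac"
Forward == Backward? caaac == caaac
Palindrome = Yes


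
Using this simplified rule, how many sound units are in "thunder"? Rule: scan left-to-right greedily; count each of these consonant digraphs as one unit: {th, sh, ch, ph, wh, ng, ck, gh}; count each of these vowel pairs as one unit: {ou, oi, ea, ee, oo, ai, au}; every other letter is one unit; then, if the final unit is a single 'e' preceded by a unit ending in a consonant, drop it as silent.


Word: "thunder" (7 letters)
Left-to-right scan:
  1. 'th' (digraph)
  2. 'u' (letter)
  3. 'n' (letter)
  4. 'd' (letter)
  5. 'e' (letter)
  6. 'r' (letter)
Units from scan: 6
Sound units = 6 units


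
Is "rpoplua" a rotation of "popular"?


Word: "popular", Candidate: "rpoplua"
Method: check if candidate is substring of word+word
"popularpopular" contains "rpoplua"? No
Is rotation = No


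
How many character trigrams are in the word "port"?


Word: "port" (length 4)
Number of 3-grams = length - 3 + 1 = 4 - 3 + 1
= 2


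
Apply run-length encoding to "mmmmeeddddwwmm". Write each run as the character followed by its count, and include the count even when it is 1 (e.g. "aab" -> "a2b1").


String: "mmmmeeddddwwmm"
Scanning for consecutive runs:
  'm' x 4
  'e' x 2
  'd' x 4
  'w' x 2
  'm' x 2
RLE = "m4e2d4w2m2"


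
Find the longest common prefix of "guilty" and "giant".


Word 1: "guilty"
Word 2: "giant"
Comparing from start:
  Pos 0: 'g' == 'g'
  Pos 1: 'u' != 'i' (stop)
LCP = "g" (length 1)


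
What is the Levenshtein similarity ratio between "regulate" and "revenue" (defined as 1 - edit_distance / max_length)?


Word 1: "regulate" (length 8)
Word 2: "revenue" (length 7)
One optimal edit sequence:
  1. keep 'r'
  2. keep 'e'
  3. delete 'g'  (+1)
  4. substitute 'u' -> 'v'  (+1)
  5. substitute 'l' -> 'e'  (+1)
  6. substitute 'a' -> 'n'  (+1)
  7. substitute 't' -> 'u'  (+1)
  8. keep 'e'
Edit distance = 5
Max length = max(8, 7) = 8
Similarity = 1 - 5/8
= 0.3750


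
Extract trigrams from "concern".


Word: "concern" (length 7)
Number of trigrams = 7 - 3 + 1 = 5
  Position 0: "con"
  Position 1: "onc"
  Position 2: "nce"
  Position 3: "cer"
  Position 4: "ern"
Trigrams = "con", "onc", "nce", "cer", "ern"


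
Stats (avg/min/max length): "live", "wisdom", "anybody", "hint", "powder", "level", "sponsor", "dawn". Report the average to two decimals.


Lengths: "live"=4, "wisdom"=6, "anybody"=7, "hint"=4, "powder"=6, "level"=5, "sponsor"=7, "dawn"=4
Sum = 43, Count = 8
Average = 43/8 = 5.38
= avg=5.38, min=4, max=7


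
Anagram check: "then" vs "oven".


Word 1: "then" → sorted: ehnt
Word 2: "oven" → sorted: enov
Same letters? ehnt != enov
Anagram = No


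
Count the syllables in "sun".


Word: "sun"
Syllable breakdown: sun
Counting: 1 part
= 1 syllable


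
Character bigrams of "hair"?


Word: "hair" (length 4)
Number of bigrams = 4 - 2 + 1 = 3
  Position 0: "ha"
  Position 1: "ai"
  Position 2: "ir"
Bigrams = "ha", "ai", "ir"


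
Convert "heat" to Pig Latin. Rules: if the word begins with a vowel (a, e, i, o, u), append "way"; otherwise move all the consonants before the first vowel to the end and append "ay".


Word: "heat"
Starts with consonant(s) → move to end, add 'ay'
Consonant cluster: "h"
Pig Latin = "eathay"


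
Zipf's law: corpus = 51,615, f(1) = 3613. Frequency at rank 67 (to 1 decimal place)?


Zipf's law: f(r) = f(1) / r
f(1) = 3613
f(67) = 3613 / 67
= 53.9 occurrences


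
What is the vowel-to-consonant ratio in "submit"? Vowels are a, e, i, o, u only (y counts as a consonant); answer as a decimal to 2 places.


Word: "submit"
Vowels (a,e,i,o,u): 2
Consonants: 4
Ratio = 2/4
= 0.50


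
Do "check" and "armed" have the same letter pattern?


Pattern of "check": [0, 1, 2, 0, 3]
Pattern of "armed": [0, 1, 2, 3, 4]
Patterns do not match
Same pattern = No


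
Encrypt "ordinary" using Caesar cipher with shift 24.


Word: "ordinary"
Shift: 24
Each letter → (letter + shift) mod 26:
  'o' (14) + 24 = 12 → 'm'
  'r' (17) + 24 = 15 → 'p'
  'd' (3) + 24 = 1 → 'b'
  'i' (8) + 24 = 6 → 'g'
  'n' (13) + 24 = 11 → 'l'
  'a' (0) + 24 = 24 → 'y'
  'r' (17) + 24 = 15 → 'p'
  'y' (24) + 24 = 22 → 'w'
Result = "mpbglypw"


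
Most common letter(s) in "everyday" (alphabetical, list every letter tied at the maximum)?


Word: "everyday"
Letter counts:
  'a': 1
  'd': 1
  'e': 2
  'r': 1
  'v': 1
  'y': 2
Maximum count = 2
Most frequent = 'e', 'y' (2 times each)


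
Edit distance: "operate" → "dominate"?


Word 1: "operate" (length 7)
Word 2: "dominate" (length 8)
One optimal edit sequence (insert/delete/substitute each cost 1):
  1. insert 'd'  (+1)
  2. keep 'o'
  3. substitute 'p' -> 'm'  (+1)
  4. substitute 'e' -> 'i'  (+1)
  5. substitute 'r' -> 'n'  (+1)
  6. keep 'a'
  7. keep 't'
  8. keep 'e'
Total edit operations: 4
Edit distance = 4


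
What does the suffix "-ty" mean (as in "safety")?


Suffix: -ty
As in: safety -> safe + -ty
Meaning = quality of


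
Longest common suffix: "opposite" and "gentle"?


Word 1: "opposite"
Word 2: "gentle"
Comparing from end:
  Pos -1: 'e' == 'e'
  Pos -2: 't' != 'l' (stop)
LCS = "e" (length 1)


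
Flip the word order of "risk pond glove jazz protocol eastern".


Original: "risk pond glove jazz protocol eastern"
Words (1..n): risk | pond | glove | jazz | protocol | eastern
Reversed (n..1): eastern | protocol | jazz | glove | pond | risk
Result = "eastern protocol jazz glove pond risk"


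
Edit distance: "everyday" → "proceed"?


Word 1: "everyday" (length 8)
Word 2: "proceed" (length 7)
One optimal edit sequence (insert/delete/substitute each cost 1):
  1. delete 'e'  (+1)
  2. substitute 'v' -> 'p'  (+1)
  3. substitute 'e' -> 'r'  (+1)
  4. substitute 'r' -> 'o'  (+1)
  5. substitute 'y' -> 'c'  (+1)
  6. substitute 'd' -> 'e'  (+1)
  7. substitute 'a' -> 'e'  (+1)
  8. substitute 'y' -> 'd'  (+1)
Total edit operations: 8
Edit distance = 8


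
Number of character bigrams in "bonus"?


Word: "bonus" (length 5)
Number of 2-grams = length - 2 + 1 = 5 - 2 + 1
= 4


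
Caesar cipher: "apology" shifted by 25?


Word: "apology"
Shift: 25
Each letter → (letter + shift) mod 26:
  'a' (0) + 25 = 25 → 'z'
  'p' (15) + 25 = 14 → 'o'
  'o' (14) + 25 = 13 → 'n'
  'l' (11) + 25 = 10 → 'k'
  'o' (14) + 25 = 13 → 'n'
  'g' (6) + 25 = 5 → 'f'
  'y' (24) + 25 = 23 → 'x'
Result = "zonknfx"


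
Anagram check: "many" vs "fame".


Word 1: "many" → sorted: amny
Word 2: "fame" → sorted: aefm
Same letters? amny != aefm
Anagram = No


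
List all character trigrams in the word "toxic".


Word: "toxic" (length 5)
Number of trigrams = 5 - 3 + 1 = 3
  Position 0: "tox"
  Position 1: "oxi"
  Position 2: "xic"
Trigrams = "tox", "oxi", "xic"


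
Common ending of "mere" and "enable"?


Word 1: "mere"
Word 2: "enable"
Comparing from end:
  Pos -1: 'e' == 'e'
  Pos -2: 'r' != 'l' (stop)
LCS = "e" (length 1)


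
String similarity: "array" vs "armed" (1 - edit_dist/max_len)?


Word 1: "array" (length 5)
Word 2: "armed" (length 5)
One optimal edit sequence:
  1. keep 'a'
  2. keep 'r'
  3. substitute 'r' -> 'm'  (+1)
  4. substitute 'a' -> 'e'  (+1)
  5. substitute 'y' -> 'd'  (+1)
Edit distance = 3
Max length = max(5, 5) = 5
Similarity = 1 - 3/5
= 0.4000


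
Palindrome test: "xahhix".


Word: "xahhix"
Reversed: "xihhax"
Forward == Backward? xahhix != xihhax
Palindrome = No


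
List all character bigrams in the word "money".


Word: "money" (length 5)
Number of bigrams = 5 - 2 + 1 = 4
  Position 0: "mo"
  Position 1: "on"
  Position 2: "ne"
  Position 3: "ey"
Bigrams = "mo", "on", "ne", "ey"


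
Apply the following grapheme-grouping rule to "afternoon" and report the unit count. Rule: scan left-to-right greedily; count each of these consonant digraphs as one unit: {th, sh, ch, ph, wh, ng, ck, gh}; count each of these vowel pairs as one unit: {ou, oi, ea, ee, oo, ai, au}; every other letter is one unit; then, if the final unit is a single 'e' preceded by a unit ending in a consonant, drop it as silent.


Word: "afternoon" (9 letters)
Left-to-right scan:
  (1) 'a' (letter)
  (2) 'f' (letter)
  (3) 't' (letter)
  (4) 'e' (letter)
  (5) 'r' (letter)
  (6) 'n' (letter)
  (7) 'oo' (vowel-pair)
  (8) 'n' (letter)
Units from scan: 8
Sound units = 8 units


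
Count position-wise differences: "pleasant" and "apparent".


Comparing character by character (same length = 8):
  Pos 0: 'p' vs 'a' !=
  Pos 1: 'l' vs 'p' !=
  Pos 2: 'e' vs 'p' !=
  Pos 3: 'a' vs 'a' =
  Pos 4: 's' vs 'r' !=
  Pos 5: 'a' vs 'e' !=
  Pos 6: 'n' vs 'n' =
  Pos 7: 't' vs 't' =
Hamming distance = 5


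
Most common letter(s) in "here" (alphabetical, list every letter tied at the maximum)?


Word: "here"
Letter counts:
  'e': 2
  'h': 1
  'r': 1
Maximum count = 2
Most frequent = 'e' (2 times each)


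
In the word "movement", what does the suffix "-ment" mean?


Suffix: -ment
Example: movement = move + -ment
Meaning = result of action


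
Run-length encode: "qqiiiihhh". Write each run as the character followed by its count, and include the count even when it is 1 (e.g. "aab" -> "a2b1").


String: "qqiiiihhh"
Scanning for consecutive runs:
  'q' x 2
  'i' x 4
  'h' x 3
RLE = "q2i4h3"


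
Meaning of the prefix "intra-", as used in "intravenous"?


Prefix: intra-
As in: intravenous -> intra- + venous
Meaning = within


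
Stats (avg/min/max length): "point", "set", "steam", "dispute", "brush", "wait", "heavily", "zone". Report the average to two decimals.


Lengths: "point"=5, "set"=3, "steam"=5, "dispute"=7, "brush"=5, "wait"=4, "heavily"=7, "zone"=4
Sum = 40, Count = 8
Average = 40/8 = 5.00
= avg=5.00, min=3, max=7


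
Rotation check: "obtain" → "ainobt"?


Word: "obtain", Candidate: "ainobt"
Method: check if candidate is substring of word+word
"obtainobtain" contains "ainobt"? Yes
Is rotation = Yes


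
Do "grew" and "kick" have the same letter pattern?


Pattern of "grew": [0, 1, 2, 3]
Pattern of "kick": [0, 1, 2, 0]
Patterns do not match
Same pattern = No


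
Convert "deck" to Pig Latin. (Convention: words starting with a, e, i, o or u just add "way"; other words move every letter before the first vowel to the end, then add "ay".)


Word: "deck"
Starts with consonant(s) → move to end, add 'ay'
Consonant cluster: "d"
Pig Latin = "eckday"


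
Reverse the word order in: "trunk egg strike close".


Original: "trunk egg strike close"
Words (1..n): trunk | egg | strike | close
Reversed (n..1): close | strike | egg | trunk
Result = "close strike egg trunk"


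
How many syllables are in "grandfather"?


Word: "grandfather"
Syllable breakdown: grand-fa-ther
Counting: 3 parts
= 3 syllables


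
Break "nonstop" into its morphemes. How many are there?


Word: "nonstop"
Morphemes: non- | stop
Each morpheme carries meaning
= 2 morphemes


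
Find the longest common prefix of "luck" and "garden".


Word 1: "luck"
Word 2: "garden"
Comparing from start:
  Pos 0: 'l' != 'g' (stop)
LCP = "" (length 0)


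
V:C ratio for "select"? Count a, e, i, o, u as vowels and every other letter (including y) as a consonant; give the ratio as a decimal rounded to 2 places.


Word: "select"
Vowels (a,e,i,o,u): 2
Consonants: 4
Ratio = 2/4
= 0.50


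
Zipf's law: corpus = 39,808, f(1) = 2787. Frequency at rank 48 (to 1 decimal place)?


Zipf's law: f(r) = f(1) / r
f(1) = 2787
f(48) = 2787 / 48
= 58.1 occurrences


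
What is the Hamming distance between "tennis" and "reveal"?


Comparing character by character (same length = 6):
  Pos 0: 't' vs 'r' !=
  Pos 1: 'e' vs 'e' =
  Pos 2: 'n' vs 'v' !=
  Pos 3: 'n' vs 'e' !=
  Pos 4: 'i' vs 'a' !=
  Pos 5: 's' vs 'l' !=
Hamming distance = 5


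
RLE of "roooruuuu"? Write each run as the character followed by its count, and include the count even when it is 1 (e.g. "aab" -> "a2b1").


String: "roooruuuu"
Scanning for consecutive runs:
  'r' x 1
  'o' x 3
  'r' x 1
  'u' x 4
RLE = "r1o3r1u4"


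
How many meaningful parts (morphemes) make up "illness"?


Word: "illness"
Morphemes: ill | -ness
Each morpheme carries meaning
= 2 morphemes


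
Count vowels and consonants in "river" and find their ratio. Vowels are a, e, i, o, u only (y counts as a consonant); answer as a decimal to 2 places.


Word: "river"
Vowels (a,e,i,o,u): 2
Consonants: 3
Ratio = 2/3
= 0.67


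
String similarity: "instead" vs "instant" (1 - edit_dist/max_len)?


Word 1: "instead" (length 7)
Word 2: "instant" (length 7)
One optimal edit sequence:
  1. keep 'i'
  2. keep 'n'
  3. keep 's'
  4. keep 't'
  5. substitute 'e' -> 'a'  (+1)
  6. substitute 'a' -> 'n'  (+1)
  7. substitute 'd' -> 't'  (+1)
Edit distance = 3
Max length = max(7, 7) = 7
Similarity = 1 - 3/7
= 0.5714


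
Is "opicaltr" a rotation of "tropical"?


Word: "tropical", Candidate: "opicaltr"
Method: check if candidate is substring of word+word
"tropicaltropical" contains "opicaltr"? Yes
Is rotation = Yes


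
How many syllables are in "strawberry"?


Word: "strawberry"
Syllable breakdown: straw | ber | ry
Counting: 3 parts
= 3 syllables


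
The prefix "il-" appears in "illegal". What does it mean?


Prefix: il-
Example: illegal = il- + legal
Meaning = not


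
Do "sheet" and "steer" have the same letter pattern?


Pattern of "sheet": [0, 1, 2, 2, 3]
Pattern of "steer": [0, 1, 2, 2, 3]
Patterns match
Same pattern = Yes


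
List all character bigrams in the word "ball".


Word: "ball" (length 4)
Number of bigrams = 4 - 2 + 1 = 3
  Position 0: "ba"
  Position 1: "al"
  Position 2: "ll"
Bigrams = "ba", "al", "ll"


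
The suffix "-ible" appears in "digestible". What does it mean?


Suffix: -ible
Example: digestible (digest + -ible)
Meaning = capable of


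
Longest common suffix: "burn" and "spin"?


Word 1: "burn"
Word 2: "spin"
Comparing from end:
  Pos -1: 'n' == 'n'
  Pos -2: 'r' != 'i' (stop)
LCS = "n" (length 1)


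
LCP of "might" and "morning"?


Word 1: "might"
Word 2: "morning"
Comparing from start:
  Pos 0: 'm' == 'm'
  Pos 1: 'i' != 'o' (stop)
LCP = "m" (length 1)


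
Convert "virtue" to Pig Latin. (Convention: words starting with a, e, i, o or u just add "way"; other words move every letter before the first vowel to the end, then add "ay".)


Word: "virtue"
Starts with consonant(s) → move to end, add 'ay'
Consonant cluster: "v"
Pig Latin = "irtuevay"


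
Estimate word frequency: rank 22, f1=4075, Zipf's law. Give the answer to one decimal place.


Zipf's law: f(r) = f(1) / r
f(1) = 4075
f(22) = 4075 / 22
= 185.2 occurrences


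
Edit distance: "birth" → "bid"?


Word 1: "birth" (length 5)
Word 2: "bid" (length 3)
One optimal edit sequence (insert/delete/substitute each cost 1):
  1. keep 'b'
  2. keep 'i'
  3. delete 'r'  (+1)
  4. delete 't'  (+1)
  5. substitute 'h' -> 'd'  (+1)
Total edit operations: 3
Edit distance = 3


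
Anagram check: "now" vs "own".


Word 1: "now" → sorted: now
Word 2: "own" → sorted: now
Same letters? now == now
Anagram = Yes


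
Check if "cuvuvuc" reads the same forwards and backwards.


Word: "cuvuvuc"
Reversed: "cuvuvuc"
Forward == Backward? cuvuvuc == cuvuvuc
Palindrome = Yes


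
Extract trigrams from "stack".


Word: "stack" (length 5)
Number of trigrams = 5 - 3 + 1 = 3
  Position 0: "sta"
  Position 1: "tac"
  Position 2: "ack"
Trigrams = "sta", "tac", "ack"


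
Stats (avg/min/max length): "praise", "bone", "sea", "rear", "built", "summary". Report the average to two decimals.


Lengths: "praise"=6, "bone"=4, "sea"=3, "rear"=4, "built"=5, "summary"=7
Sum = 29, Count = 6
Average = 29/6 = 4.83
= avg=4.83, min=3, max=7


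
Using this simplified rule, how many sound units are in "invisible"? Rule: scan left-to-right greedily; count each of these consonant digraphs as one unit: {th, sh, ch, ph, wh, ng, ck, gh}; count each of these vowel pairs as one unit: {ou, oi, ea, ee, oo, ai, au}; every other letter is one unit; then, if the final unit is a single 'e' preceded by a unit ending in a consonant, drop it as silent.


Word: "invisible" (9 letters)
Left-to-right scan:
  (1) 'i' (letter)
  (2) 'n' (letter)
  (3) 'v' (letter)
  (4) 'i' (letter)
  (5) 's' (letter)
  (6) 'i' (letter)
  (7) 'b' (letter)
  (8) 'l' (letter)
  (9) 'e' (letter)
Units from scan: 9
Final unit is 'e' after a consonant -> drop as silent (-1)
Sound units = 8 units


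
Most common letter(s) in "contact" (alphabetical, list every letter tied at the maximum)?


Word: "contact"
Letter counts:
  'a': 1
  'c': 2
  'n': 1
  'o': 1
  't': 2
Maximum count = 2
Most frequent = 'c', 't' (2 times each)


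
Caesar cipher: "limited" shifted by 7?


Word: "limited"
Shift: 7
Each letter → (letter + shift) mod 26:
  'l' (11) + 7 = 18 → 's'
  'i' (8) + 7 = 15 → 'p'
  'm' (12) + 7 = 19 → 't'
  'i' (8) + 7 = 15 → 'p'
  't' (19) + 7 = 0 → 'a'
  'e' (4) + 7 = 11 → 'l'
  'd' (3) + 7 = 10 → 'k'
Result = "sptpalk"


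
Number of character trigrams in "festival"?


Word: "festival" (length 8)
Number of 3-grams = length - 3 + 1 = 8 - 3 + 1
= 6


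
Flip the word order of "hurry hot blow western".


Original: "hurry hot blow western"
Words (1..n): hurry | hot | blow | western
Reversed (n..1): western | blow | hot | hurry
Result = "western blow hot hurry"


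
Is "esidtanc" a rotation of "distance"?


Word: "distance", Candidate: "esidtanc"
Method: check if candidate is substring of word+word
"distancedistance" contains "esidtanc"? No
Is rotation = No


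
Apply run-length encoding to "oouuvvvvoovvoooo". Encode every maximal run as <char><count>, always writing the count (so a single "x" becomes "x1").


String: "oouuvvvvoovvoooo"
Scanning for consecutive runs:
  'o' x 2
  'u' x 2
  'v' x 4
  'o' x 2
  'v' x 2
  'o' x 4
RLE = "o2u2v4o2v2o4"


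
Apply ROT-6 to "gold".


Word: "gold"
Shift: 6
Each letter → (letter + shift) mod 26:
  'g' (6) + 6 = 12 → 'm'
  'o' (14) + 6 = 20 → 'u'
  'l' (11) + 6 = 17 → 'r'
  'd' (3) + 6 = 9 → 'j'
Result = "murj"


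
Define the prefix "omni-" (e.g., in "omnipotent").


Prefix: omni-
As in: omnipotent -> omni- + potent
Meaning = all


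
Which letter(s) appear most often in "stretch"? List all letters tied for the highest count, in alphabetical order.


Word: "stretch"
Letter counts:
  'c': 1
  'e': 1
  'h': 1
  'r': 1
  's': 1
  't': 2
Maximum count = 2
Most frequent = 't' (2 times each)


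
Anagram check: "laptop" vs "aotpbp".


Word 1: "laptop" → sorted: aloppt
Word 2: "aotpbp" → sorted: aboppt
Same letters? aloppt != aboppt
Anagram = No


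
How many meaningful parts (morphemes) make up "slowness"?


Word: "slowness"
Morphemes: slow / -ness
Each morpheme carries meaning
= 2 morphemes


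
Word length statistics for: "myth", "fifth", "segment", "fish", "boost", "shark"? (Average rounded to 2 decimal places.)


Lengths: "myth"=4, "fifth"=5, "segment"=7, "fish"=4, "boost"=5, "shark"=5
Sum = 30, Count = 6
Average = 30/6 = 5.00
= avg=5.00, min=4, max=7


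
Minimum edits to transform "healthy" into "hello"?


Word 1: "healthy" (length 7)
Word 2: "hello" (length 5)
One optimal edit sequence (insert/delete/substitute each cost 1):
  1. keep 'h'
  2. keep 'e'
  3. delete 'a'  (+1)
  4. keep 'l'
  5. delete 't'  (+1)
  6. substitute 'h' -> 'l'  (+1)
  7. substitute 'y' -> 'o'  (+1)
Total edit operations: 4
Edit distance = 4


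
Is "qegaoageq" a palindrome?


Word: "qegaoageq"
Reversed: "qegaoageq"
Forward == Backward? qegaoageq == qegaoageq
Palindrome = Yes


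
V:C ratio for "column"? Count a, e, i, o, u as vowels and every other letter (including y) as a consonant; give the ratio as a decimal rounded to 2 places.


Word: "column"
Vowels (a,e,i,o,u): 2
Consonants: 4
Ratio = 2/4
= 0.50


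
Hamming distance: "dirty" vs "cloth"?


Comparing character by character (same length = 5):
  Pos 0: 'd' vs 'c' !=
  Pos 1: 'i' vs 'l' !=
  Pos 2: 'r' vs 'o' !=
  Pos 3: 't' vs 't' =
  Pos 4: 'y' vs 'h' !=
Hamming distance = 4


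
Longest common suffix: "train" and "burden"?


Word 1: "train"
Word 2: "burden"
Comparing from end:
  Pos -1: 'n' == 'n'
  Pos -2: 'i' != 'e' (stop)
LCS = "n" (length 1)


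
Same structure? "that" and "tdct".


Pattern of "that": [0, 1, 2, 0]
Pattern of "tdct": [0, 1, 2, 0]
Patterns match
Same pattern = Yes


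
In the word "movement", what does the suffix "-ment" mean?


Suffix: -ment
Example: movement = move + -ment
Meaning = result of action


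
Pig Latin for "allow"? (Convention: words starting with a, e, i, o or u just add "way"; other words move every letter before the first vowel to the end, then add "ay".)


Word: "allow"
Starts with vowel → add 'way'
Pig Latin = "allowway"


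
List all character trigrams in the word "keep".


Word: "keep" (length 4)
Number of trigrams = 4 - 3 + 1 = 2
  Position 0: "kee"
  Position 1: "eep"
Trigrams = "kee", "eep"


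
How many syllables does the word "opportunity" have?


Word: "opportunity"
Syllable breakdown: op-por-tu-ni-ty
Counting: 5 parts
= 5 syllables


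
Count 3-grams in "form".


Word: "form" (length 4)
Number of 3-grams = length - 3 + 1 = 4 - 3 + 1
= 2


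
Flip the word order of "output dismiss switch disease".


Original: "output dismiss switch disease"
Words (1..n): output | dismiss | switch | disease
Reversed (n..1): disease | switch | dismiss | output
Result = "disease switch dismiss output"


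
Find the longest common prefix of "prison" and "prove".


Word 1: "prison"
Word 2: "prove"
Comparing from start:
  Pos 0: 'p' == 'p'
  Pos 1: 'r' == 'r'
  Pos 2: 'i' != 'o' (stop)
LCP = "pr" (length 2)


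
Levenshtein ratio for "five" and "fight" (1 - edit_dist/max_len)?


Word 1: "five" (length 4)
Word 2: "fight" (length 5)
One optimal edit sequence:
  1. keep 'f'
  2. keep 'i'
  3. insert 'g'  (+1)
  4. substitute 'v' -> 'h'  (+1)
  5. substitute 'e' -> 't'  (+1)
Edit distance = 3
Max length = max(4, 5) = 5
Similarity = 1 - 3/5
= 0.4000


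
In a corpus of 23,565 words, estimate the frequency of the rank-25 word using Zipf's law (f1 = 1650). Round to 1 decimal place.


Zipf's law: f(r) = f(1) / r
f(1) = 1650
f(25) = 1650 / 25
= 66.0 occurrences


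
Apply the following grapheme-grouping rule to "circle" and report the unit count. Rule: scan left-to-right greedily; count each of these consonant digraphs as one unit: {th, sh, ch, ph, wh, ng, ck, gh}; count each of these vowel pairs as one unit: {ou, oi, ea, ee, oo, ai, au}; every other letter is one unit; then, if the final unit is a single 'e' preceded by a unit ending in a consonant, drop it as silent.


Word: "circle" (6 letters)
Left-to-right scan:
  (1) 'c' (letter)
  (2) 'i' (letter)
  (3) 'r' (letter)
  (4) 'c' (letter)
  (5) 'l' (letter)
  (6) 'e' (letter)
Units from scan: 6
Final unit is 'e' after a consonant -> drop as silent (-1)
Sound units = 5 units


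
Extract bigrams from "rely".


Word: "rely" (length 4)
Number of bigrams = 4 - 2 + 1 = 3
  Position 0: "re"
  Position 1: "el"
  Position 2: "ly"
Bigrams = "re", "el", "ly"


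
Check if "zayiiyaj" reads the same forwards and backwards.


Word: "zayiiyaj"
Reversed: "jayiiyaz"
Forward == Backward? zayiiyaj != jayiiyaz
Palindrome = No


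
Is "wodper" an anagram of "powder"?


Word 1: "powder" → sorted: deoprw
Word 2: "wodper" → sorted: deoprw
Same letters? deoprw == deoprw
Anagram = Yes


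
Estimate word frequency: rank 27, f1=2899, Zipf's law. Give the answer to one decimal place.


Zipf's law: f(r) = f(1) / r
f(1) = 2899
f(27) = 2899 / 27
= 107.4 occurrences


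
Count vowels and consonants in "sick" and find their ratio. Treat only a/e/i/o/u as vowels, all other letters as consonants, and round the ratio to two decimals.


Word: "sick"
Vowels (a,e,i,o,u): 1
Consonants: 3
Ratio = 1/3
= 0.33


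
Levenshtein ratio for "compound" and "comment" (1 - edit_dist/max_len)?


Word 1: "compound" (length 8)
Word 2: "comment" (length 7)
One optimal edit sequence:
  1. keep 'c'
  2. keep 'o'
  3. keep 'm'
  4. delete 'p'  (+1)
  5. substitute 'o' -> 'm'  (+1)
  6. substitute 'u' -> 'e'  (+1)
  7. keep 'n'
  8. substitute 'd' -> 't'  (+1)
Edit distance = 4
Max length = max(8, 7) = 8
Similarity = 1 - 4/8
= 0.5000


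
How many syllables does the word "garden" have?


Word: "garden"
Syllable breakdown: gar-den
Counting: 2 parts
= 2 syllables


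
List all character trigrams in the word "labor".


Word: "labor" (length 5)
Number of trigrams = 5 - 3 + 1 = 3
  Position 0: "lab"
  Position 1: "abo"
  Position 2: "bor"
Trigrams = "lab", "abo", "bor"


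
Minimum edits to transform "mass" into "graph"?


Word 1: "mass" (length 4)
Word 2: "graph" (length 5)
One optimal edit sequence (insert/delete/substitute each cost 1):
  1. insert 'g'  (+1)
  2. substitute 'm' -> 'r'  (+1)
  3. keep 'a'
  4. substitute 's' -> 'p'  (+1)
  5. substitute 's' -> 'h'  (+1)
Total edit operations: 4
Edit distance = 4


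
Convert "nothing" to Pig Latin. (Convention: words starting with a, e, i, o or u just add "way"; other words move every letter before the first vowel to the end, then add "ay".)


Word: "nothing"
Starts with consonant(s) → move to end, add 'ay'
Consonant cluster: "n"
Pig Latin = "othingnay"


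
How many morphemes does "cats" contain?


Word: "cats"
Morphemes: cat + -s
Each morpheme carries meaning
= 2 morphemes


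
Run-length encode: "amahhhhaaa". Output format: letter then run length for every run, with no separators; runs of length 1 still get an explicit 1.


String: "amahhhhaaa"
Scanning for consecutive runs:
  'a' x 1
  'm' x 1
  'a' x 1
  'h' x 4
  'a' x 3
RLE = "a1m1a1h4a3"


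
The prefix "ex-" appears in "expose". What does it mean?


Prefix: ex-
Example: expose (ex- + pose)
Meaning = out / former


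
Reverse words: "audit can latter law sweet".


Original: "audit can latter law sweet"
Words (1..n): audit | can | latter | law | sweet
Reversed (n..1): sweet | law | latter | can | audit
Result = "sweet law latter can audit"


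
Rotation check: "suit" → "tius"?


Word: "suit", Candidate: "tius"
Method: check if candidate is substring of word+word
"suitsuit" contains "tius"? No
Is rotation = No


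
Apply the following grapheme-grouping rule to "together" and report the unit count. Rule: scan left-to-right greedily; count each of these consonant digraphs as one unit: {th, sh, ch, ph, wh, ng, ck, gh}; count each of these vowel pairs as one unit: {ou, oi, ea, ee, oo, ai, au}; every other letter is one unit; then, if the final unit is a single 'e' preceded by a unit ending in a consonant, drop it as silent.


Word: "together" (8 letters)
Left-to-right scan:
  [1] 't' (letter)
  [2] 'o' (letter)
  [3] 'g' (letter)
  [4] 'e' (letter)
  [5] 'th' (digraph)
  [6] 'e' (letter)
  [7] 'r' (letter)
Units from scan: 7
Sound units = 7 units


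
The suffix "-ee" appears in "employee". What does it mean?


Suffix: -ee
Example: employee = employ + -ee
Meaning = one who receives


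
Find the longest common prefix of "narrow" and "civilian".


Word 1: "narrow"
Word 2: "civilian"
Comparing from start:
  Pos 0: 'n' != 'c' (stop)
LCP = "" (length 0)


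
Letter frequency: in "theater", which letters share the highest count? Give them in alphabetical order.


Word: "theater"
Letter counts:
  'a': 1
  'e': 2
  'h': 1
  'r': 1
  't': 2
Maximum count = 2
Most frequent = 'e', 't' (2 times each)


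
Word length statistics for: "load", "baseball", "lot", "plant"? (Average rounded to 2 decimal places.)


Lengths: "load"=4, "baseball"=8, "lot"=3, "plant"=5
Sum = 20, Count = 4
Average = 20/4 = 5.00
= avg=5.00, min=3, max=8


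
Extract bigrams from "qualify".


Word: "qualify" (length 7)
Number of bigrams = 7 - 2 + 1 = 6
  Position 0: "qu"
  Position 1: "ua"
  Position 2: "al"
  Position 3: "li"
  Position 4: "if"
  Position 5: "fy"
Bigrams = "qu", "ua", "al", "li", "if", "fy"


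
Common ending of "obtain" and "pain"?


Word 1: "obtain"
Word 2: "pain"
Comparing from end:
  Pos -1: 'n' == 'n'
  Pos -2: 'i' == 'i'
  Pos -3: 'a' == 'a'
  Pos -4: 't' != 'p' (stop)
LCS = "ain" (length 3)


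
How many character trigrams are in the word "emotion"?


Word: "emotion" (length 7)
Number of 3-grams = length - 3 + 1 = 7 - 3 + 1
= 5


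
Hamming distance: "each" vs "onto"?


Comparing character by character (same length = 4):
  Pos 0: 'e' vs 'o' !=
  Pos 1: 'a' vs 'n' !=
  Pos 2: 'c' vs 't' !=
  Pos 3: 'h' vs 'o' !=
Hamming distance = 4


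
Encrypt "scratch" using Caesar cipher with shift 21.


Word: "scratch"
Shift: 21
Each letter → (letter + shift) mod 26:
  's' (18) + 21 = 13 → 'n'
  'c' (2) + 21 = 23 → 'x'
  'r' (17) + 21 = 12 → 'm'
  'a' (0) + 21 = 21 → 'v'
  't' (19) + 21 = 14 → 'o'
  'c' (2) + 21 = 23 → 'x'
  'h' (7) + 21 = 2 → 'c'
Result = "nxmvoxc"


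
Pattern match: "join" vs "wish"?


Pattern of "join": [0, 1, 2, 3]
Pattern of "wish": [0, 1, 2, 3]
Patterns match
Same pattern = Yes


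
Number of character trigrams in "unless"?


Word: "unless" (length 6)
Number of 3-grams = length - 3 + 1 = 6 - 3 + 1
= 4


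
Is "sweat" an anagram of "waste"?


Word 1: "waste" → sorted: aestw
Word 2: "sweat" → sorted: aestw
Same letters? aestw == aestw
Anagram = Yes


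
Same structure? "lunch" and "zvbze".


Pattern of "lunch": [0, 1, 2, 3, 4]
Pattern of "zvbze": [0, 1, 2, 0, 3]
Patterns do not match
Same pattern = No


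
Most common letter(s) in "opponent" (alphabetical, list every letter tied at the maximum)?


Word: "opponent"
Letter counts:
  'e': 1
  'n': 2
  'o': 2
  'p': 2
  't': 1
Maximum count = 2
Most frequent = 'n', 'o', 'p' (2 times each)


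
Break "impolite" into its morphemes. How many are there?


Word: "impolite"
Morphemes: im- + polite
Each morpheme carries meaning
= 2 morphemes


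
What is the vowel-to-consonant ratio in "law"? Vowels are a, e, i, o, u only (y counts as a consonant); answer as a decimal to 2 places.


Word: "law"
Vowels (a,e,i,o,u): 1
Consonants: 2
Ratio = 1/2
= 0.50


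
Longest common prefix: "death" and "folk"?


Word 1: "death"
Word 2: "folk"
Comparing from start:
  Pos 0: 'd' != 'f' (stop)
LCP = "" (length 0)
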